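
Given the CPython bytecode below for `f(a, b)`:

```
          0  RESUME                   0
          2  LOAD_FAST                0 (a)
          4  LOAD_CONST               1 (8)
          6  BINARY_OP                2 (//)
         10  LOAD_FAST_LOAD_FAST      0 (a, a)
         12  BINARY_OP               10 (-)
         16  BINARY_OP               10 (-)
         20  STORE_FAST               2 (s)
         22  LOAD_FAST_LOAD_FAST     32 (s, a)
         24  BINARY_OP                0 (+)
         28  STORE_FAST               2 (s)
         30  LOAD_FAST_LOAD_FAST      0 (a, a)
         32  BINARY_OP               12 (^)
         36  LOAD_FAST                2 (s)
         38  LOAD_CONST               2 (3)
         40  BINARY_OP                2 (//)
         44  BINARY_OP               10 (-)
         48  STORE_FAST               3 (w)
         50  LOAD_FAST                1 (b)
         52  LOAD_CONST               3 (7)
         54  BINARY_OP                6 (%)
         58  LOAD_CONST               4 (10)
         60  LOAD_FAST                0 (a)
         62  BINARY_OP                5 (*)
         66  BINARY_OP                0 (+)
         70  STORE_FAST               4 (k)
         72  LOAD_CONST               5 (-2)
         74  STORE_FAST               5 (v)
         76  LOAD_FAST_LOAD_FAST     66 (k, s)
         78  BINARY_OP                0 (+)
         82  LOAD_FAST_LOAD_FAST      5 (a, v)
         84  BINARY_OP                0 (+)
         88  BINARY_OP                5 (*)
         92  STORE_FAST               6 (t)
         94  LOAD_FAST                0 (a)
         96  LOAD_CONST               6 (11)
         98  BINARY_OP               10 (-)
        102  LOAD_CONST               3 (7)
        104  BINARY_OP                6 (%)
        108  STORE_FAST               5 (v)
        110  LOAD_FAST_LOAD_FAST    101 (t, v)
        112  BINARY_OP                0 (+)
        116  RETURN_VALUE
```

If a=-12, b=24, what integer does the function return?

LOAD_FAST a → push -12. Stack: [-12]
LOAD_CONST → push 8. Stack: [-12, 8]
BINARY_OP // → -12 // 8 = -2. Stack: [-2]
LOAD_FAST_LOAD_FAST a,a → push -12,-12. Stack: [-2, -12, -12]
BINARY_OP - → -12 - -12 = 0. Stack: [-2, 0]
BINARY_OP - → -2 - 0 = -2. Stack: [-2]
STORE_FAST s → s=-2. Stack: []
LOAD_FAST_LOAD_FAST s,a → push -2,-12. Stack: [-2, -12]
BINARY_OP + → -2 + -12 = -14. Stack: [-14]
STORE_FAST s → s=-14. Stack: []
LOAD_FAST_LOAD_FAST a,a → push -12,-12. Stack: [-12, -12]
BINARY_OP ^ → -12 ^ -12 = 0. Stack: [0]
LOAD_FAST s → push -14. Stack: [0, -14]
LOAD_CONST → push 3. Stack: [0, -14, 3]
BINARY_OP // → -14 // 3 = -5. Stack: [0, -5]
BINARY_OP - → 0 - -5 = 5. Stack: [5]
STORE_FAST w → w=5. Stack: []
LOAD_FAST b → push 24. Stack: [24]
LOAD_CONST → push 7. Stack: [24, 7]
BINARY_OP % → 24 % 7 = 3. Stack: [3]
LOAD_CONST → push 10. Stack: [3, 10]
LOAD_FAST a → push -12. Stack: [3, 10, -12]
BINARY_OP * → 10 * -12 = -120. Stack: [3, -120]
BINARY_OP + → 3 + -120 = -117. Stack: [-117]
STORE_FAST k → k=-117. Stack: []
LOAD_CONST → push -2. Stack: [-2]
STORE_FAST v → v=-2. Stack: []
LOAD_FAST_LOAD_FAST k,s → push -117,-14. Stack: [-117, -14]
BINARY_OP + → -117 + -14 = -131. Stack: [-131]
LOAD_FAST_LOAD_FAST a,v → push -12,-2. Stack: [-131, -12, -2]
BINARY_OP + → -12 + -2 = -14. Stack: [-131, -14]
BINARY_OP * → -131 * -14 = 1834. Stack: [1834]
STORE_FAST t → t=1834. Stack: []
LOAD_FAST a → push -12. Stack: [-12]
LOAD_CONST → push 11. Stack: [-12, 11]
BINARY_OP - → -12 - 11 = -23. Stack: [-23]
LOAD_CONST → push 7. Stack: [-23, 7]
BINARY_OP % → -23 % 7 = 5. Stack: [5]
STORE_FAST v → v=5. Stack: []
LOAD_FAST_LOAD_FAST t,v → push 1834,5. Stack: [1834, 5]
BINARY_OP + → 1834 + 5 = 1839. Stack: [1839]
RETURN_VALUE → return 1839.

1839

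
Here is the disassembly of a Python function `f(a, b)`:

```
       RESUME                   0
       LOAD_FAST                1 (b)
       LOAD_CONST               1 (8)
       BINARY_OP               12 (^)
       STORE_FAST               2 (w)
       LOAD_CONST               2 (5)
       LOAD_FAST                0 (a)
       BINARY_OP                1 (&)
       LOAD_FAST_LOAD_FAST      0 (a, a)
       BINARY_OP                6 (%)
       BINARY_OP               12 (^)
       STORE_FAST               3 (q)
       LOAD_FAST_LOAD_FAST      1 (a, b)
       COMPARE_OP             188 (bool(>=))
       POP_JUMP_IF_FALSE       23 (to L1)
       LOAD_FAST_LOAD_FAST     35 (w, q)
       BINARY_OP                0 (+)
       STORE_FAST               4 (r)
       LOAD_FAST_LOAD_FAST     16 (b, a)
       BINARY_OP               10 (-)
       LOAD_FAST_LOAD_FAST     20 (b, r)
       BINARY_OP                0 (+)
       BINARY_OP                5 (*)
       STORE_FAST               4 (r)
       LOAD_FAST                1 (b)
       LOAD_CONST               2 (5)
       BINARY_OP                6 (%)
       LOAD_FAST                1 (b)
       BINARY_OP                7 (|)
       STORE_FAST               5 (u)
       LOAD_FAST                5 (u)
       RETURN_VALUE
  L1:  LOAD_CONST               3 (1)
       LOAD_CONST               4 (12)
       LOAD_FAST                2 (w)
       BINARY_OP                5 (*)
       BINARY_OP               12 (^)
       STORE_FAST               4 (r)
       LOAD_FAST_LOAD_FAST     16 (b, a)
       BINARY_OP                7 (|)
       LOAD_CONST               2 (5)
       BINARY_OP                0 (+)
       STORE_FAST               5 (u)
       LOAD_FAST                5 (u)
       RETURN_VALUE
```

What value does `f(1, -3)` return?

-1

LOAD_FAST b → push -3. Stack: [-3]
LOAD_CONST → push 8. Stack: [-3, 8]
BINARY_OP ^ → -3 ^ 8 = -11. Stack: [-11]
STORE_FAST w → w=-11. Stack: []
LOAD_CONST → push 5. Stack: [5]
LOAD_FAST a → push 1. Stack: [5, 1]
BINARY_OP & → 5 & 1 = 1. Stack: [1]
LOAD_FAST_LOAD_FAST a,a → push 1,1. Stack: [1, 1, 1]
BINARY_OP % → 1 % 1 = 0. Stack: [1, 0]
BINARY_OP ^ → 1 ^ 0 = 1. Stack: [1]
STORE_FAST q → q=1. Stack: []
LOAD_FAST_LOAD_FAST a,b → push 1,-3. Stack: [1, -3]
COMPARE_OP bool(>=) → 1 vs -3 = True. Stack: [True]
POP_JUMP_IF_FALSE → pop True; no jump. Stack: []
LOAD_FAST_LOAD_FAST w,q → push -11,1. Stack: [-11, 1]
BINARY_OP + → -11 + 1 = -10. Stack: [-10]
STORE_FAST r → r=-10. Stack: []
LOAD_FAST_LOAD_FAST b,a → push -3,1. Stack: [-3, 1]
BINARY_OP - → -3 - 1 = -4. Stack: [-4]
LOAD_FAST_LOAD_FAST b,r → push -3,-10. Stack: [-4, -3, -10]
BINARY_OP + → -3 + -10 = -13. Stack: [-4, -13]
BINARY_OP * → -4 * -13 = 52. Stack: [52]
STORE_FAST r → r=52. Stack: []
LOAD_FAST b → push -3. Stack: [-3]
LOAD_CONST → push 5. Stack: [-3, 5]
BINARY_OP % → -3 % 5 = 2. Stack: [2]
LOAD_FAST b → push -3. Stack: [2, -3]
BINARY_OP | → 2 | -3 = -1. Stack: [-1]
STORE_FAST u → u=-1. Stack: []
LOAD_FAST u → push -1. Stack: [-1]
RETURN_VALUE → return -1.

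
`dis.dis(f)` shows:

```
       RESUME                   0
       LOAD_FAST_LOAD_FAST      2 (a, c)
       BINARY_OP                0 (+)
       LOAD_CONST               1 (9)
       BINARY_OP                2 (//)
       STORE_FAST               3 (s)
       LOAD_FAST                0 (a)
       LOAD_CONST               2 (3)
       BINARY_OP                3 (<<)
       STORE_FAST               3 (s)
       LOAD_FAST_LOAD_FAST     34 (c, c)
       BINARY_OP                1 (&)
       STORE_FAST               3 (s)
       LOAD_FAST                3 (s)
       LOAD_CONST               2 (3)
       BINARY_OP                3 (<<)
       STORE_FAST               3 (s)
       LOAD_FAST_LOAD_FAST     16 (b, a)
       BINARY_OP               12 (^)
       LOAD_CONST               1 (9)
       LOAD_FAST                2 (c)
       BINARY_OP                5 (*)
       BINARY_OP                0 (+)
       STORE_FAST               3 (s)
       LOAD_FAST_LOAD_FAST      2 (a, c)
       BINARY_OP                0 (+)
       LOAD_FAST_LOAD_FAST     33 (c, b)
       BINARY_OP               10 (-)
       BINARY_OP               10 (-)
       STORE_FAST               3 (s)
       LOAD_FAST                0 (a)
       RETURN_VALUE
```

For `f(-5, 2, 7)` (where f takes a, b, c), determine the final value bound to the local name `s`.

LOAD_FAST_LOAD_FAST a,c → push -5,7. Stack: [-5, 7]
BINARY_OP + → -5 + 7 = 2. Stack: [2]
LOAD_CONST → push 9. Stack: [2, 9]
BINARY_OP // → 2 // 9 = 0. Stack: [0]
STORE_FAST s → s=0. Stack: []
LOAD_FAST a → push -5. Stack: [-5]
LOAD_CONST → push 3. Stack: [-5, 3]
BINARY_OP << → -5 << 3 = -40. Stack: [-40]
STORE_FAST s → s=-40. Stack: []
LOAD_FAST_LOAD_FAST c,c → push 7,7. Stack: [7, 7]
BINARY_OP & → 7 & 7 = 7. Stack: [7]
STORE_FAST s → s=7. Stack: []
LOAD_FAST s → push 7. Stack: [7]
LOAD_CONST → push 3. Stack: [7, 3]
BINARY_OP << → 7 << 3 = 56. Stack: [56]
STORE_FAST s → s=56. Stack: []
LOAD_FAST_LOAD_FAST b,a → push 2,-5. Stack: [2, -5]
BINARY_OP ^ → 2 ^ -5 = -7. Stack: [-7]
LOAD_CONST → push 9. Stack: [-7, 9]
LOAD_FAST c → push 7. Stack: [-7, 9, 7]
BINARY_OP * → 9 * 7 = 63. Stack: [-7, 63]
BINARY_OP + → -7 + 63 = 56. Stack: [56]
STORE_FAST s → s=56. Stack: []
LOAD_FAST_LOAD_FAST a,c → push -5,7. Stack: [-5, 7]
BINARY_OP + → -5 + 7 = 2. Stack: [2]
LOAD_FAST_LOAD_FAST c,b → push 7,2. Stack: [2, 7, 2]
BINARY_OP - → 7 - 2 = 5. Stack: [2, 5]
BINARY_OP - → 2 - 5 = -3. Stack: [-3]
STORE_FAST s → s=-3. Stack: []
LOAD_FAST a → push -5. Stack: [-5]
RETURN_VALUE → return -5.

-3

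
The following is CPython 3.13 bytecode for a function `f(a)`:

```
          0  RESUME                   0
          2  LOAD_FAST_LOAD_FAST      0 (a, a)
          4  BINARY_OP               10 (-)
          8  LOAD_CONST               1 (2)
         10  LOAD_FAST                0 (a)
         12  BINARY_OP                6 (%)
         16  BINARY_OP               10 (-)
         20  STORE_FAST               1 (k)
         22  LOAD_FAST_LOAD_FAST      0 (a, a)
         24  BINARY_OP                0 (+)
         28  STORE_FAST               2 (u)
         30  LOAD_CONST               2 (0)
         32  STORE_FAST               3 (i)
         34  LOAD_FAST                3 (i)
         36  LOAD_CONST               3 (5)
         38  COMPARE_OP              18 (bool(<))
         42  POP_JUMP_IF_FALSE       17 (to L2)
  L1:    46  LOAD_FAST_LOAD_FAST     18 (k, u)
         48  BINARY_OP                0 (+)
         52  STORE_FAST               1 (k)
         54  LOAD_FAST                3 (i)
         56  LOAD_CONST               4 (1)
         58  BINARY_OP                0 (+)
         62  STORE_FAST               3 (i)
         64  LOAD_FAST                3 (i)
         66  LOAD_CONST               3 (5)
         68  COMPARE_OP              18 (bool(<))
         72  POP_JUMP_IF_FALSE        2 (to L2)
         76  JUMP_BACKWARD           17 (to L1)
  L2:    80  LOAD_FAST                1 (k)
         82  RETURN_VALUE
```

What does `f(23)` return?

LOAD_FAST_LOAD_FAST a,a → push 23,23
BINARY_OP - → 23 - 23 = 0
LOAD_CONST → push 2
LOAD_FAST a → push 23
BINARY_OP % → 2 % 23 = 2
BINARY_OP - → 0 - 2 = -2
STORE_FAST k → k=-2
LOAD_FAST_LOAD_FAST a,a → push 23,23
BINARY_OP + → 23 + 23 = 46
STORE_FAST u → u=46
LOAD_CONST → push 0
STORE_FAST i → i=0
LOAD_FAST i → push 0
LOAD_CONST → push 5
COMPARE_OP bool(<) → 0 vs 5 = True
POP_JUMP_IF_FALSE → pop True; no jump
LOAD_FAST_LOAD_FAST k,u → push -2,46
BINARY_OP + → -2 + 46 = 44
STORE_FAST k → k=44
LOAD_FAST i → push 0
LOAD_CONST → push 1
BINARY_OP + → 0 + 1 = 1
STORE_FAST i → i=1
LOAD_FAST i → push 1
LOAD_CONST → push 5
COMPARE_OP bool(<) → 1 vs 5 = True
POP_JUMP_IF_FALSE → pop True; no jump
LOAD_FAST_LOAD_FAST k,u → push 44,46
BINARY_OP + → 44 + 46 = 90
STORE_FAST k → k=90
LOAD_FAST i → push 1
LOAD_CONST → push 1
BINARY_OP + → 1 + 1 = 2
STORE_FAST i → i=2
LOAD_FAST i → push 2
LOAD_CONST → push 5
COMPARE_OP bool(<) → 2 vs 5 = True
POP_JUMP_IF_FALSE → pop True; no jump
LOAD_FAST_LOAD_FAST k,u → push 90,46
BINARY_OP + → 90 + 46 = 136
STORE_FAST k → k=136
LOAD_FAST i → push 2
LOAD_CONST → push 1
BINARY_OP + → 2 + 1 = 3
STORE_FAST i → i=3
LOAD_FAST i → push 3
LOAD_CONST → push 5
COMPARE_OP bool(<) → 3 vs 5 = True
POP_JUMP_IF_FALSE → pop True; no jump
LOAD_FAST_LOAD_FAST k,u → push 136,46
BINARY_OP + → 136 + 46 = 182
STORE_FAST k → k=182
LOAD_FAST i → push 3
LOAD_CONST → push 1
BINARY_OP + → 3 + 1 = 4
STORE_FAST i → i=4
LOAD_FAST i → push 4
LOAD_CONST → push 5
COMPARE_OP bool(<) → 4 vs 5 = True
POP_JUMP_IF_FALSE → pop True; no jump
LOAD_FAST_LOAD_FAST k,u → push 182,46
BINARY_OP + → 182 + 46 = 228
STORE_FAST k → k=228
LOAD_FAST i → push 4
LOAD_CONST → push 1
BINARY_OP + → 4 + 1 = 5
STORE_FAST i → i=5
LOAD_FAST i → push 5
LOAD_CONST → push 5
COMPARE_OP bool(<) → 5 vs 5 = False
POP_JUMP_IF_FALSE → pop False; jump
LOAD_FAST k → push 228
RETURN_VALUE → return 228.

228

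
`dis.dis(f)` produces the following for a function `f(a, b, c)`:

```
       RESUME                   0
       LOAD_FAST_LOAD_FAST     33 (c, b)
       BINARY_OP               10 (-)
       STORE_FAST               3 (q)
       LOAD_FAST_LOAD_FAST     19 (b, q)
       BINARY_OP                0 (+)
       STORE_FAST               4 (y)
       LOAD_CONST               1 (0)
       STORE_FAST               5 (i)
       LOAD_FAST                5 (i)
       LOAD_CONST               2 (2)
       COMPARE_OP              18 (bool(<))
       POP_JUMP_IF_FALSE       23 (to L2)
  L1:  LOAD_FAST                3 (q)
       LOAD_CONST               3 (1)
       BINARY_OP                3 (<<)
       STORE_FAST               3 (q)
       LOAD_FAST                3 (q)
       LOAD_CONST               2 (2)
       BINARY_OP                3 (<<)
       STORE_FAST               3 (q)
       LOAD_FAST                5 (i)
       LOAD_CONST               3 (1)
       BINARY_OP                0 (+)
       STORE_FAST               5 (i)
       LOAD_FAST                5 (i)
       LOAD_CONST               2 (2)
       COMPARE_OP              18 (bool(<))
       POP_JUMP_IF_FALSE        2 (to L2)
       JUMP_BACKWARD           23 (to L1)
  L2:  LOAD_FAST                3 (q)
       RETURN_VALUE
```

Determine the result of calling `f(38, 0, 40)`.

2560

LOAD_FAST_LOAD_FAST c,b → push 40,0. Stack: [40, 0]
BINARY_OP - → 40 - 0 = 40. Stack: [40]
STORE_FAST q → q=40. Stack: []
LOAD_FAST_LOAD_FAST b,q → push 0,40. Stack: [0, 40]
BINARY_OP + → 0 + 40 = 40. Stack: [40]
STORE_FAST y → y=40. Stack: []
LOAD_CONST → push 0. Stack: [0]
STORE_FAST i → i=0. Stack: []
LOAD_FAST i → push 0. Stack: [0]
LOAD_CONST → push 2. Stack: [0, 2]
COMPARE_OP bool(<) → 0 vs 2 = True. Stack: [True]
POP_JUMP_IF_FALSE → pop True; no jump. Stack: []
LOAD_FAST q → push 40. Stack: [40]
LOAD_CONST → push 1. Stack: [40, 1]
BINARY_OP << → 40 << 1 = 80. Stack: [80]
STORE_FAST q → q=80. Stack: []
LOAD_FAST q → push 80. Stack: [80]
LOAD_CONST → push 2. Stack: [80, 2]
BINARY_OP << → 80 << 2 = 320. Stack: [320]
STORE_FAST q → q=320. Stack: []
LOAD_FAST i → push 0. Stack: [0]
LOAD_CONST → push 1. Stack: [0, 1]
BINARY_OP + → 0 + 1 = 1. Stack: [1]
STORE_FAST i → i=1. Stack: []
LOAD_FAST i → push 1. Stack: [1]
LOAD_CONST → push 2. Stack: [1, 2]
COMPARE_OP bool(<) → 1 vs 2 = True. Stack: [True]
POP_JUMP_IF_FALSE → pop True; no jump. Stack: []
LOAD_FAST q → push 320. Stack: [320]
LOAD_CONST → push 1. Stack: [320, 1]
BINARY_OP << → 320 << 1 = 640. Stack: [640]
STORE_FAST q → q=640. Stack: []
LOAD_FAST q → push 640. Stack: [640]
LOAD_CONST → push 2. Stack: [640, 2]
BINARY_OP << → 640 << 2 = 2560. Stack: [2560]
STORE_FAST q → q=2560. Stack: []
LOAD_FAST i → push 1. Stack: [1]
LOAD_CONST → push 1. Stack: [1, 1]
BINARY_OP + → 1 + 1 = 2. Stack: [2]
STORE_FAST i → i=2. Stack: []
LOAD_FAST i → push 2. Stack: [2]
LOAD_CONST → push 2. Stack: [2, 2]
COMPARE_OP bool(<) → 2 vs 2 = False. Stack: [False]
POP_JUMP_IF_FALSE → pop False; jump. Stack: []
LOAD_FAST q → push 2560. Stack: [2560]
RETURN_VALUE → return 2560.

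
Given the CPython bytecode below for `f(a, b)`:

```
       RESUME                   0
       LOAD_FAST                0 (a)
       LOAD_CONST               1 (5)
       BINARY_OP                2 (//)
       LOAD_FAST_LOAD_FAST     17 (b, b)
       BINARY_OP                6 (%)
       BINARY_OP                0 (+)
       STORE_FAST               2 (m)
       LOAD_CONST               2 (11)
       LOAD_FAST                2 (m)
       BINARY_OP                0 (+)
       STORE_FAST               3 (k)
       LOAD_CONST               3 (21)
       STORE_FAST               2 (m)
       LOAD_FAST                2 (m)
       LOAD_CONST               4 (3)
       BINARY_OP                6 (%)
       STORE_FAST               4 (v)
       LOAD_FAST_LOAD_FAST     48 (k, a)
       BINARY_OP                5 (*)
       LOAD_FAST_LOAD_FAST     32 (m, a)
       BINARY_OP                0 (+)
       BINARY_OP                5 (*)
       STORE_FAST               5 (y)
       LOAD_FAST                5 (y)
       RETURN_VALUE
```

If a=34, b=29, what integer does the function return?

31790

LOAD_FAST a → push 34. Stack: [34]
LOAD_CONST → push 5. Stack: [34, 5]
BINARY_OP // → 34 // 5 = 6. Stack: [6]
LOAD_FAST_LOAD_FAST b,b → push 29,29. Stack: [6, 29, 29]
BINARY_OP % → 29 % 29 = 0. Stack: [6, 0]
BINARY_OP + → 6 + 0 = 6. Stack: [6]
STORE_FAST m → m=6. Stack: []
LOAD_CONST → push 11. Stack: [11]
LOAD_FAST m → push 6. Stack: [11, 6]
BINARY_OP + → 11 + 6 = 17. Stack: [17]
STORE_FAST k → k=17. Stack: []
LOAD_CONST → push 21. Stack: [21]
STORE_FAST m → m=21. Stack: []
LOAD_FAST m → push 21. Stack: [21]
LOAD_CONST → push 3. Stack: [21, 3]
BINARY_OP % → 21 % 3 = 0. Stack: [0]
STORE_FAST v → v=0. Stack: []
LOAD_FAST_LOAD_FAST k,a → push 17,34. Stack: [17, 34]
BINARY_OP * → 17 * 34 = 578. Stack: [578]
LOAD_FAST_LOAD_FAST m,a → push 21,34. Stack: [578, 21, 34]
BINARY_OP + → 21 + 34 = 55. Stack: [578, 55]
BINARY_OP * → 578 * 55 = 31790. Stack: [31790]
STORE_FAST y → y=31790. Stack: []
LOAD_FAST y → push 31790. Stack: [31790]
RETURN_VALUE → return 31790.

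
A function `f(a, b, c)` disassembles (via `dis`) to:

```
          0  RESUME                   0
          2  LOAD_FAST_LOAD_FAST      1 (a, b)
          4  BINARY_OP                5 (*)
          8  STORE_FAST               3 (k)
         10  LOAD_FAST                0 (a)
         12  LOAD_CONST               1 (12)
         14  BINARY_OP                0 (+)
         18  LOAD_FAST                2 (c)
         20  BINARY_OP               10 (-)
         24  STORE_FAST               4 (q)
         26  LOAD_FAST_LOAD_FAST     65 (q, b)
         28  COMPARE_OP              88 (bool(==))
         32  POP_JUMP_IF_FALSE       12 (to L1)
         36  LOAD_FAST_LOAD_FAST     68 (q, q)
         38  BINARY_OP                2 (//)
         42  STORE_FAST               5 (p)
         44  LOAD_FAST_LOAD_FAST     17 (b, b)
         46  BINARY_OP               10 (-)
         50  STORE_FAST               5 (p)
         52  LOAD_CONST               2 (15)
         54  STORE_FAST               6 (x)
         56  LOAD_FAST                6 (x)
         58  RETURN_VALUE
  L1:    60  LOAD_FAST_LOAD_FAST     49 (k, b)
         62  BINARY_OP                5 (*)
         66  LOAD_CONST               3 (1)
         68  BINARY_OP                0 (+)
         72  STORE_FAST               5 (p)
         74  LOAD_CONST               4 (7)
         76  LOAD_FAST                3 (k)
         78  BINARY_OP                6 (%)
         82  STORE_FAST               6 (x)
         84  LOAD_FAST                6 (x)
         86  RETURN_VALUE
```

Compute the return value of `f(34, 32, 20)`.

LOAD_FAST_LOAD_FAST a,b → push 34,32. Stack: [34, 32]
BINARY_OP * → 34 * 32 = 1088. Stack: [1088]
STORE_FAST k → k=1088. Stack: []
LOAD_FAST a → push 34. Stack: [34]
LOAD_CONST → push 12. Stack: [34, 12]
BINARY_OP + → 34 + 12 = 46. Stack: [46]
LOAD_FAST c → push 20. Stack: [46, 20]
BINARY_OP - → 46 - 20 = 26. Stack: [26]
STORE_FAST q → q=26. Stack: []
LOAD_FAST_LOAD_FAST q,b → push 26,32. Stack: [26, 32]
COMPARE_OP bool(==) → 26 vs 32 = False. Stack: [False]
POP_JUMP_IF_FALSE → pop False; jump. Stack: []
LOAD_FAST_LOAD_FAST k,b → push 1088,32. Stack: [1088, 32]
BINARY_OP * → 1088 * 32 = 34816. Stack: [34816]
LOAD_CONST → push 1. Stack: [34816, 1]
BINARY_OP + → 34816 + 1 = 34817. Stack: [34817]
STORE_FAST p → p=34817. Stack: []
LOAD_CONST → push 7. Stack: [7]
LOAD_FAST k → push 1088. Stack: [7, 1088]
BINARY_OP % → 7 % 1088 = 7. Stack: [7]
STORE_FAST x → x=7. Stack: []
LOAD_FAST x → push 7. Stack: [7]
RETURN_VALUE → return 7.

7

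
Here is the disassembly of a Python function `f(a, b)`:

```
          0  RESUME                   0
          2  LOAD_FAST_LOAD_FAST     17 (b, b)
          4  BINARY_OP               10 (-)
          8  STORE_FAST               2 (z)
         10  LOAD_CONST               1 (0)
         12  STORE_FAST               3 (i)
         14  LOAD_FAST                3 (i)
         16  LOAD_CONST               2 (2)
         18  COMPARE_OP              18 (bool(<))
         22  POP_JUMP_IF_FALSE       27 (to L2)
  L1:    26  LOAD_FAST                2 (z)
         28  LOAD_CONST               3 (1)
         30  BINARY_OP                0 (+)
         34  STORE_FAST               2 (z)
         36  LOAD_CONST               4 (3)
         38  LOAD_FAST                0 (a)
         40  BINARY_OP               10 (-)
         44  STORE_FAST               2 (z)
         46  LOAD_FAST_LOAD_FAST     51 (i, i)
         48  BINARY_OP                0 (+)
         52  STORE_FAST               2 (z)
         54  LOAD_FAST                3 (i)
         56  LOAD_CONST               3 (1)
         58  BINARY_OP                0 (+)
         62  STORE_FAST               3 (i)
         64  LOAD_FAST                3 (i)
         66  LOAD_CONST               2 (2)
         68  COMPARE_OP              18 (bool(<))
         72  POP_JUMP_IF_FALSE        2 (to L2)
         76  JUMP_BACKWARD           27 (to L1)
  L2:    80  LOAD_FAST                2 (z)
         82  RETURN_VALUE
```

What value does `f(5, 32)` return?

LOAD_FAST_LOAD_FAST b,b → push 32,32. Stack: [32, 32]
BINARY_OP - → 32 - 32 = 0. Stack: [0]
STORE_FAST z → z=0. Stack: []
LOAD_CONST → push 0. Stack: [0]
STORE_FAST i → i=0. Stack: []
LOAD_FAST i → push 0. Stack: [0]
LOAD_CONST → push 2. Stack: [0, 2]
COMPARE_OP bool(<) → 0 vs 2 = True. Stack: [True]
POP_JUMP_IF_FALSE → pop True; no jump. Stack: []
LOAD_FAST z → push 0. Stack: [0]
LOAD_CONST → push 1. Stack: [0, 1]
BINARY_OP + → 0 + 1 = 1. Stack: [1]
STORE_FAST z → z=1. Stack: []
LOAD_CONST → push 3. Stack: [3]
LOAD_FAST a → push 5. Stack: [3, 5]
BINARY_OP - → 3 - 5 = -2. Stack: [-2]
STORE_FAST z → z=-2. Stack: []
LOAD_FAST_LOAD_FAST i,i → push 0,0. Stack: [0, 0]
BINARY_OP + → 0 + 0 = 0. Stack: [0]
STORE_FAST z → z=0. Stack: []
LOAD_FAST i → push 0. Stack: [0]
LOAD_CONST → push 1. Stack: [0, 1]
BINARY_OP + → 0 + 1 = 1. Stack: [1]
STORE_FAST i → i=1. Stack: []
LOAD_FAST i → push 1. Stack: [1]
LOAD_CONST → push 2. Stack: [1, 2]
COMPARE_OP bool(<) → 1 vs 2 = True. Stack: [True]
POP_JUMP_IF_FALSE → pop True; no jump. Stack: []
LOAD_FAST z → push 0. Stack: [0]
LOAD_CONST → push 1. Stack: [0, 1]
BINARY_OP + → 0 + 1 = 1. Stack: [1]
STORE_FAST z → z=1. Stack: []
LOAD_CONST → push 3. Stack: [3]
LOAD_FAST a → push 5. Stack: [3, 5]
BINARY_OP - → 3 - 5 = -2. Stack: [-2]
STORE_FAST z → z=-2. Stack: []
LOAD_FAST_LOAD_FAST i,i → push 1,1. Stack: [1, 1]
BINARY_OP + → 1 + 1 = 2. Stack: [2]
STORE_FAST z → z=2. Stack: []
LOAD_FAST i → push 1. Stack: [1]
LOAD_CONST → push 1. Stack: [1, 1]
BINARY_OP + → 1 + 1 = 2. Stack: [2]
STORE_FAST i → i=2. Stack: []
LOAD_FAST i → push 2. Stack: [2]
LOAD_CONST → push 2. Stack: [2, 2]
COMPARE_OP bool(<) → 2 vs 2 = False. Stack: [False]
POP_JUMP_IF_FALSE → pop False; jump. Stack: []
LOAD_FAST z → push 2. Stack: [2]
RETURN_VALUE → return 2.

2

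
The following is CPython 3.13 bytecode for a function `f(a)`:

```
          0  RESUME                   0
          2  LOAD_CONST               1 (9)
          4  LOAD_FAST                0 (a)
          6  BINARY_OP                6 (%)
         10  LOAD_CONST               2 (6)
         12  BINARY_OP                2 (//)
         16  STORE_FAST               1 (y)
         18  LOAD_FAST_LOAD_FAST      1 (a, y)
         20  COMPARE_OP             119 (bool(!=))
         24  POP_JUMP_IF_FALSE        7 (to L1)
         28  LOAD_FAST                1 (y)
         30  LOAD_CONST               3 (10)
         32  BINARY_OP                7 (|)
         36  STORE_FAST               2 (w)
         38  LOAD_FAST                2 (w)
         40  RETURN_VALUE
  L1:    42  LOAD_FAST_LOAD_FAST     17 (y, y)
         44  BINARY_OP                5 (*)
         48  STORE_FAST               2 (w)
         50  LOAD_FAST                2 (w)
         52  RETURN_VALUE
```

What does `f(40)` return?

11

LOAD_CONST → push 9. Stack: [9]
LOAD_FAST a → push 40. Stack: [9, 40]
BINARY_OP % → 9 % 40 = 9. Stack: [9]
LOAD_CONST → push 6. Stack: [9, 6]
BINARY_OP // → 9 // 6 = 1. Stack: [1]
STORE_FAST y → y=1. Stack: []
LOAD_FAST_LOAD_FAST a,y → push 40,1. Stack: [40, 1]
COMPARE_OP bool(!=) → 40 vs 1 = True. Stack: [True]
POP_JUMP_IF_FALSE → pop True; no jump. Stack: []
LOAD_FAST y → push 1. Stack: [1]
LOAD_CONST → push 10. Stack: [1, 10]
BINARY_OP | → 1 | 10 = 11. Stack: [11]
STORE_FAST w → w=11. Stack: []
LOAD_FAST w → push 11. Stack: [11]
RETURN_VALUE → return 11.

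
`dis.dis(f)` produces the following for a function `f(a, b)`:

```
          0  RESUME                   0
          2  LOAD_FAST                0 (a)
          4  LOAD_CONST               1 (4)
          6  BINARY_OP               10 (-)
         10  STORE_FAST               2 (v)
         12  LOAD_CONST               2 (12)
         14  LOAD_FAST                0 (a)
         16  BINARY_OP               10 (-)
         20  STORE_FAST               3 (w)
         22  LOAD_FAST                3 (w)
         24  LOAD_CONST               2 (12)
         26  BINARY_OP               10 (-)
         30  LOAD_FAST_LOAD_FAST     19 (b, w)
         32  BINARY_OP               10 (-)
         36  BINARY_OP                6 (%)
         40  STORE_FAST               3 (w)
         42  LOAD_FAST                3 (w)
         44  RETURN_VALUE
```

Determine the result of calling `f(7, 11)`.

LOAD_FAST a → push 7. Stack: [7]
LOAD_CONST → push 4. Stack: [7, 4]
BINARY_OP - → 7 - 4 = 3. Stack: [3]
STORE_FAST v → v=3. Stack: []
LOAD_CONST → push 12. Stack: [12]
LOAD_FAST a → push 7. Stack: [12, 7]
BINARY_OP - → 12 - 7 = 5. Stack: [5]
STORE_FAST w → w=5. Stack: []
LOAD_FAST w → push 5. Stack: [5]
LOAD_CONST → push 12. Stack: [5, 12]
BINARY_OP - → 5 - 12 = -7. Stack: [-7]
LOAD_FAST_LOAD_FAST b,w → push 11,5. Stack: [-7, 11, 5]
BINARY_OP - → 11 - 5 = 6. Stack: [-7, 6]
BINARY_OP % → -7 % 6 = 5. Stack: [5]
STORE_FAST w → w=5. Stack: []
LOAD_FAST w → push 5. Stack: [5]
RETURN_VALUE → return 5.

5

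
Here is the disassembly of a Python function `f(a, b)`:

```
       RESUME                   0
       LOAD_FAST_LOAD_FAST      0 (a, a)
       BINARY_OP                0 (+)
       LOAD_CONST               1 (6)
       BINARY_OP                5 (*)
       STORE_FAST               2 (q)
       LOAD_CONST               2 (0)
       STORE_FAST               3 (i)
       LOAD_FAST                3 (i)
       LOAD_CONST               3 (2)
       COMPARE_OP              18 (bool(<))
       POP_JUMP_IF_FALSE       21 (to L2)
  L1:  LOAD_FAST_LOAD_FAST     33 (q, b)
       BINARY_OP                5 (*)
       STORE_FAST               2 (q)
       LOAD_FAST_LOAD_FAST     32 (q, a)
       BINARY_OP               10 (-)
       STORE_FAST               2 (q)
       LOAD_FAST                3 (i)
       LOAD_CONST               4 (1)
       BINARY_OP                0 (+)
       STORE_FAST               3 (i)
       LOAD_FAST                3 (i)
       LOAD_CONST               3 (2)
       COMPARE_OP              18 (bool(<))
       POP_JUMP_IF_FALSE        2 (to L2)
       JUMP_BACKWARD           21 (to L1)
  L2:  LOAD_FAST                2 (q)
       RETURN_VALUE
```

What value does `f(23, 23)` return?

145452

LOAD_FAST_LOAD_FAST a,a → push 23,23. Stack: [23, 23]
BINARY_OP + → 23 + 23 = 46. Stack: [46]
LOAD_CONST → push 6. Stack: [46, 6]
BINARY_OP * → 46 * 6 = 276. Stack: [276]
STORE_FAST q → q=276. Stack: []
LOAD_CONST → push 0. Stack: [0]
STORE_FAST i → i=0. Stack: []
LOAD_FAST i → push 0. Stack: [0]
LOAD_CONST → push 2. Stack: [0, 2]
COMPARE_OP bool(<) → 0 vs 2 = True. Stack: [True]
POP_JUMP_IF_FALSE → pop True; no jump. Stack: []
LOAD_FAST_LOAD_FAST q,b → push 276,23. Stack: [276, 23]
BINARY_OP * → 276 * 23 = 6348. Stack: [6348]
STORE_FAST q → q=6348. Stack: []
LOAD_FAST_LOAD_FAST q,a → push 6348,23. Stack: [6348, 23]
BINARY_OP - → 6348 - 23 = 6325. Stack: [6325]
STORE_FAST q → q=6325. Stack: []
LOAD_FAST i → push 0. Stack: [0]
LOAD_CONST → push 1. Stack: [0, 1]
BINARY_OP + → 0 + 1 = 1. Stack: [1]
STORE_FAST i → i=1. Stack: []
LOAD_FAST i → push 1. Stack: [1]
LOAD_CONST → push 2. Stack: [1, 2]
COMPARE_OP bool(<) → 1 vs 2 = True. Stack: [True]
POP_JUMP_IF_FALSE → pop True; no jump. Stack: []
LOAD_FAST_LOAD_FAST q,b → push 6325,23. Stack: [6325, 23]
BINARY_OP * → 6325 * 23 = 145475. Stack: [145475]
STORE_FAST q → q=145475. Stack: []
LOAD_FAST_LOAD_FAST q,a → push 145475,23. Stack: [145475, 23]
BINARY_OP - → 145475 - 23 = 145452. Stack: [145452]
STORE_FAST q → q=145452. Stack: []
LOAD_FAST i → push 1. Stack: [1]
LOAD_CONST → push 1. Stack: [1, 1]
BINARY_OP + → 1 + 1 = 2. Stack: [2]
STORE_FAST i → i=2. Stack: []
LOAD_FAST i → push 2. Stack: [2]
LOAD_CONST → push 2. Stack: [2, 2]
COMPARE_OP bool(<) → 2 vs 2 = False. Stack: [False]
POP_JUMP_IF_FALSE → pop False; jump. Stack: []
LOAD_FAST q → push 145452. Stack: [145452]
RETURN_VALUE → return 145452.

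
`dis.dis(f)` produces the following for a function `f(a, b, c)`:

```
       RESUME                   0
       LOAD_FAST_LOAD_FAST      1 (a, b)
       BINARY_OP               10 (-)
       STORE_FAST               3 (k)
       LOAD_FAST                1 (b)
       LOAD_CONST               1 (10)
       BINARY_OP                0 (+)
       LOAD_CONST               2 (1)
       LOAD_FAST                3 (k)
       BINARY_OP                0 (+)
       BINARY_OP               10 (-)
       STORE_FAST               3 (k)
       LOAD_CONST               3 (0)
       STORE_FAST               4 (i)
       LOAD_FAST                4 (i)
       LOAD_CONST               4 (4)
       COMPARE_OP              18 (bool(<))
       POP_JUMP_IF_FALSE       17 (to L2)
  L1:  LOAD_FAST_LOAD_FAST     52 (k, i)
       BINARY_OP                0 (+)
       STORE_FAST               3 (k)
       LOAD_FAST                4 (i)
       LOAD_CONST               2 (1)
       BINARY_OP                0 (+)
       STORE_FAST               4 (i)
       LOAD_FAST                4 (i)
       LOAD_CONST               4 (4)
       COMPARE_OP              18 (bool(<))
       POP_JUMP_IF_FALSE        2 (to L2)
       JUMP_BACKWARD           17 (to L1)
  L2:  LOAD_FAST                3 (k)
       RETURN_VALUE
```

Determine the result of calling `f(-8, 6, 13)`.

35

LOAD_FAST_LOAD_FAST a,b → push -8,6. Stack: [-8, 6]
BINARY_OP - → -8 - 6 = -14. Stack: [-14]
STORE_FAST k → k=-14. Stack: []
LOAD_FAST b → push 6. Stack: [6]
LOAD_CONST → push 10. Stack: [6, 10]
BINARY_OP + → 6 + 10 = 16. Stack: [16]
LOAD_CONST → push 1. Stack: [16, 1]
LOAD_FAST k → push -14. Stack: [16, 1, -14]
BINARY_OP + → 1 + -14 = -13. Stack: [16, -13]
BINARY_OP - → 16 - -13 = 29. Stack: [29]
STORE_FAST k → k=29. Stack: []
LOAD_CONST → push 0. Stack: [0]
STORE_FAST i → i=0. Stack: []
LOAD_FAST i → push 0. Stack: [0]
LOAD_CONST → push 4. Stack: [0, 4]
COMPARE_OP bool(<) → 0 vs 4 = True. Stack: [True]
POP_JUMP_IF_FALSE → pop True; no jump. Stack: []
LOAD_FAST_LOAD_FAST k,i → push 29,0. Stack: [29, 0]
BINARY_OP + → 29 + 0 = 29. Stack: [29]
STORE_FAST k → k=29. Stack: []
LOAD_FAST i → push 0. Stack: [0]
LOAD_CONST → push 1. Stack: [0, 1]
BINARY_OP + → 0 + 1 = 1. Stack: [1]
STORE_FAST i → i=1. Stack: []
LOAD_FAST i → push 1. Stack: [1]
LOAD_CONST → push 4. Stack: [1, 4]
COMPARE_OP bool(<) → 1 vs 4 = True. Stack: [True]
POP_JUMP_IF_FALSE → pop True; no jump. Stack: []
LOAD_FAST_LOAD_FAST k,i → push 29,1. Stack: [29, 1]
BINARY_OP + → 29 + 1 = 30. Stack: [30]
STORE_FAST k → k=30. Stack: []
LOAD_FAST i → push 1. Stack: [1]
LOAD_CONST → push 1. Stack: [1, 1]
BINARY_OP + → 1 + 1 = 2. Stack: [2]
STORE_FAST i → i=2. Stack: []
LOAD_FAST i → push 2. Stack: [2]
LOAD_CONST → push 4. Stack: [2, 4]
COMPARE_OP bool(<) → 2 vs 4 = True. Stack: [True]
POP_JUMP_IF_FALSE → pop True; no jump. Stack: []
LOAD_FAST_LOAD_FAST k,i → push 30,2. Stack: [30, 2]
BINARY_OP + → 30 + 2 = 32. Stack: [32]
STORE_FAST k → k=32. Stack: []
LOAD_FAST i → push 2. Stack: [2]
LOAD_CONST → push 1. Stack: [2, 1]
BINARY_OP + → 2 + 1 = 3. Stack: [3]
STORE_FAST i → i=3. Stack: []
LOAD_FAST i → push 3. Stack: [3]
LOAD_CONST → push 4. Stack: [3, 4]
COMPARE_OP bool(<) → 3 vs 4 = True. Stack: [True]
POP_JUMP_IF_FALSE → pop True; no jump. Stack: []
LOAD_FAST_LOAD_FAST k,i → push 32,3. Stack: [32, 3]
BINARY_OP + → 32 + 3 = 35. Stack: [35]
STORE_FAST k → k=35. Stack: []
LOAD_FAST i → push 3. Stack: [3]
LOAD_CONST → push 1. Stack: [3, 1]
BINARY_OP + → 3 + 1 = 4. Stack: [4]
STORE_FAST i → i=4. Stack: []
LOAD_FAST i → push 4. Stack: [4]
LOAD_CONST → push 4. Stack: [4, 4]
COMPARE_OP bool(<) → 4 vs 4 = False. Stack: [False]
POP_JUMP_IF_FALSE → pop False; jump. Stack: []
LOAD_FAST k → push 35. Stack: [35]
RETURN_VALUE → return 35.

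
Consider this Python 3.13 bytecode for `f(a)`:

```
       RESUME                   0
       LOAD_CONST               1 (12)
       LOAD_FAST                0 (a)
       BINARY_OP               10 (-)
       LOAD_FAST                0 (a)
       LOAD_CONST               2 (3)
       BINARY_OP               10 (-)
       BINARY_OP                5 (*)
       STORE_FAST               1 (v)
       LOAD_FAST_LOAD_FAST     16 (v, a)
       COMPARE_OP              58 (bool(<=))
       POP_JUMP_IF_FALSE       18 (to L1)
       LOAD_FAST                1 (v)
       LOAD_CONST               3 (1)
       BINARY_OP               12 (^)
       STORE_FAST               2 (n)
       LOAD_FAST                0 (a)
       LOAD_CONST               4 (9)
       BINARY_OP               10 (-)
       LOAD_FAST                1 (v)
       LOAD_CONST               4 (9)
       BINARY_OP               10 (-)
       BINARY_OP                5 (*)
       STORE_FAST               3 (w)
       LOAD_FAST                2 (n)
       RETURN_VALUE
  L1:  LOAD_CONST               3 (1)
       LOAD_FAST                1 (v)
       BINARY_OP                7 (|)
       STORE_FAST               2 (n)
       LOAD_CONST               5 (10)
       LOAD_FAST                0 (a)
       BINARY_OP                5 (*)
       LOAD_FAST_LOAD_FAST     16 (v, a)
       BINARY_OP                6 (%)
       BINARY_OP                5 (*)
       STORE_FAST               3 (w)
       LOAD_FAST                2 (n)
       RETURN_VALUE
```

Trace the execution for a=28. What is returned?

LOAD_CONST → push 12. Stack: [12]
LOAD_FAST a → push 28. Stack: [12, 28]
BINARY_OP - → 12 - 28 = -16. Stack: [-16]
LOAD_FAST a → push 28. Stack: [-16, 28]
LOAD_CONST → push 3. Stack: [-16, 28, 3]
BINARY_OP - → 28 - 3 = 25. Stack: [-16, 25]
BINARY_OP * → -16 * 25 = -400. Stack: [-400]
STORE_FAST v → v=-400. Stack: []
LOAD_FAST_LOAD_FAST v,a → push -400,28. Stack: [-400, 28]
COMPARE_OP bool(<=) → -400 vs 28 = True. Stack: [True]
POP_JUMP_IF_FALSE → pop True; no jump. Stack: []
LOAD_FAST v → push -400. Stack: [-400]
LOAD_CONST → push 1. Stack: [-400, 1]
BINARY_OP ^ → -400 ^ 1 = -399. Stack: [-399]
STORE_FAST n → n=-399. Stack: []
LOAD_FAST a → push 28. Stack: [28]
LOAD_CONST → push 9. Stack: [28, 9]
BINARY_OP - → 28 - 9 = 19. Stack: [19]
LOAD_FAST v → push -400. Stack: [19, -400]
LOAD_CONST → push 9. Stack: [19, -400, 9]
BINARY_OP - → -400 - 9 = -409. Stack: [19, -409]
BINARY_OP * → 19 * -409 = -7771. Stack: [-7771]
STORE_FAST w → w=-7771. Stack: []
LOAD_FAST n → push -399. Stack: [-399]
RETURN_VALUE → return -399.

-399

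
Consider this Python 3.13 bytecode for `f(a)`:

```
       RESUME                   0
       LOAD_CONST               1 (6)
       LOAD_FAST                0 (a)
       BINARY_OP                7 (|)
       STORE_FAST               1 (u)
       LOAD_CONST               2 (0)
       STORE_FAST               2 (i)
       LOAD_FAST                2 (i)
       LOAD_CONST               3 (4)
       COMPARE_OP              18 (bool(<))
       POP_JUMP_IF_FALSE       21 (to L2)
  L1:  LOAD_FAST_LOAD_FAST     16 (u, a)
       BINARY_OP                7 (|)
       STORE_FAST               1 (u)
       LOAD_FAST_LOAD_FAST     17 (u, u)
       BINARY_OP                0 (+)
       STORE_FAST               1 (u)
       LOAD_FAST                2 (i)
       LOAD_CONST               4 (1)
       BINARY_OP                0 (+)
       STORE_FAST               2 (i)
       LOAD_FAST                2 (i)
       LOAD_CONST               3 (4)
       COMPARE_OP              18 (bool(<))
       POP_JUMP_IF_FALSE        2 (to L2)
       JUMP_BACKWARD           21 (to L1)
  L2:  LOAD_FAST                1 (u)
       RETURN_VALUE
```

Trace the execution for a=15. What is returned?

254

LOAD_CONST → push 6
LOAD_FAST a → push 15
BINARY_OP | → 6 | 15 = 15
STORE_FAST u → u=15
LOAD_CONST → push 0
STORE_FAST i → i=0
LOAD_FAST i → push 0
LOAD_CONST → push 4
COMPARE_OP bool(<) → 0 vs 4 = True
POP_JUMP_IF_FALSE → pop True; no jump
LOAD_FAST_LOAD_FAST u,a → push 15,15
BINARY_OP | → 15 | 15 = 15
STORE_FAST u → u=15
LOAD_FAST_LOAD_FAST u,u → push 15,15
BINARY_OP + → 15 + 15 = 30
STORE_FAST u → u=30
LOAD_FAST i → push 0
LOAD_CONST → push 1
BINARY_OP + → 0 + 1 = 1
STORE_FAST i → i=1
LOAD_FAST i → push 1
LOAD_CONST → push 4
COMPARE_OP bool(<) → 1 vs 4 = True
POP_JUMP_IF_FALSE → pop True; no jump
LOAD_FAST_LOAD_FAST u,a → push 30,15
BINARY_OP | → 30 | 15 = 31
STORE_FAST u → u=31
LOAD_FAST_LOAD_FAST u,u → push 31,31
BINARY_OP + → 31 + 31 = 62
STORE_FAST u → u=62
LOAD_FAST i → push 1
LOAD_CONST → push 1
BINARY_OP + → 1 + 1 = 2
STORE_FAST i → i=2
LOAD_FAST i → push 2
LOAD_CONST → push 4
COMPARE_OP bool(<) → 2 vs 4 = True
POP_JUMP_IF_FALSE → pop True; no jump
LOAD_FAST_LOAD_FAST u,a → push 62,15
BINARY_OP | → 62 | 15 = 63
STORE_FAST u → u=63
LOAD_FAST_LOAD_FAST u,u → push 63,63
BINARY_OP + → 63 + 63 = 126
STORE_FAST u → u=126
LOAD_FAST i → push 2
LOAD_CONST → push 1
BINARY_OP + → 2 + 1 = 3
STORE_FAST i → i=3
LOAD_FAST i → push 3
LOAD_CONST → push 4
COMPARE_OP bool(<) → 3 vs 4 = True
POP_JUMP_IF_FALSE → pop True; no jump
LOAD_FAST_LOAD_FAST u,a → push 126,15
BINARY_OP | → 126 | 15 = 127
STORE_FAST u → u=127
LOAD_FAST_LOAD_FAST u,u → push 127,127
BINARY_OP + → 127 + 127 = 254
STORE_FAST u → u=254
LOAD_FAST i → push 3
LOAD_CONST → push 1
BINARY_OP + → 3 + 1 = 4
STORE_FAST i → i=4
LOAD_FAST i → push 4
LOAD_CONST → push 4
COMPARE_OP bool(<) → 4 vs 4 = False
POP_JUMP_IF_FALSE → pop False; jump
LOAD_FAST u → push 254
RETURN_VALUE → return 254.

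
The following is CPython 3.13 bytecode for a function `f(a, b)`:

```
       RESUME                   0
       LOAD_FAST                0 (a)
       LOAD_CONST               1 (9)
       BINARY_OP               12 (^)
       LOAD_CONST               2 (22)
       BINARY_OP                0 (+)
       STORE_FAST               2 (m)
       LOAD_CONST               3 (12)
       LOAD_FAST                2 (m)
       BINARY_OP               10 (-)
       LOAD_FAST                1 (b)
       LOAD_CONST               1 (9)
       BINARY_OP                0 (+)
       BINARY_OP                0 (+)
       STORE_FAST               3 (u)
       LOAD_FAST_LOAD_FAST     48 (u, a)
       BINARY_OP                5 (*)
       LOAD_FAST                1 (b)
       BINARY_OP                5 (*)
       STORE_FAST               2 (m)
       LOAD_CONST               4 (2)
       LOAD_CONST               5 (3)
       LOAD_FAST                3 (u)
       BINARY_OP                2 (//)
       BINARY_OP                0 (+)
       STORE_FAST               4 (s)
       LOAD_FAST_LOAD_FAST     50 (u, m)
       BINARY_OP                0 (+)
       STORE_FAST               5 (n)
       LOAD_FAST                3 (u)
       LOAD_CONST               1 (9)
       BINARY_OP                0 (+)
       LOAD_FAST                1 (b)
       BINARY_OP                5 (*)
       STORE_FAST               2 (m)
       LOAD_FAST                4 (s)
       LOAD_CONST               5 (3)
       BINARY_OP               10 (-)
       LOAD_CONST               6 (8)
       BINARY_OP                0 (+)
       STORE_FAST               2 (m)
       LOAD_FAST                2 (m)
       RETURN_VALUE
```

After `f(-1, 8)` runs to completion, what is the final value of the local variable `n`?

LOAD_FAST a → push -1. Stack: [-1]
LOAD_CONST → push 9. Stack: [-1, 9]
BINARY_OP ^ → -1 ^ 9 = -10. Stack: [-10]
LOAD_CONST → push 22. Stack: [-10, 22]
BINARY_OP + → -10 + 22 = 12. Stack: [12]
STORE_FAST m → m=12. Stack: []
LOAD_CONST → push 12. Stack: [12]
LOAD_FAST m → push 12. Stack: [12, 12]
BINARY_OP - → 12 - 12 = 0. Stack: [0]
LOAD_FAST b → push 8. Stack: [0, 8]
LOAD_CONST → push 9. Stack: [0, 8, 9]
BINARY_OP + → 8 + 9 = 17. Stack: [0, 17]
BINARY_OP + → 0 + 17 = 17. Stack: [17]
STORE_FAST u → u=17. Stack: []
LOAD_FAST_LOAD_FAST u,a → push 17,-1. Stack: [17, -1]
BINARY_OP * → 17 * -1 = -17. Stack: [-17]
LOAD_FAST b → push 8. Stack: [-17, 8]
BINARY_OP * → -17 * 8 = -136. Stack: [-136]
STORE_FAST m → m=-136. Stack: []
LOAD_CONST → push 2. Stack: [2]
LOAD_CONST → push 3. Stack: [2, 3]
LOAD_FAST u → push 17. Stack: [2, 3, 17]
BINARY_OP // → 3 // 17 = 0. Stack: [2, 0]
BINARY_OP + → 2 + 0 = 2. Stack: [2]
STORE_FAST s → s=2. Stack: []
LOAD_FAST_LOAD_FAST u,m → push 17,-136. Stack: [17, -136]
BINARY_OP + → 17 + -136 = -119. Stack: [-119]
STORE_FAST n → n=-119. Stack: []
LOAD_FAST u → push 17. Stack: [17]
LOAD_CONST → push 9. Stack: [17, 9]
BINARY_OP + → 17 + 9 = 26. Stack: [26]
LOAD_FAST b → push 8. Stack: [26, 8]
BINARY_OP * → 26 * 8 = 208. Stack: [208]
STORE_FAST m → m=208. Stack: []
LOAD_FAST s → push 2. Stack: [2]
LOAD_CONST → push 3. Stack: [2, 3]
BINARY_OP - → 2 - 3 = -1. Stack: [-1]
LOAD_CONST → push 8. Stack: [-1, 8]
BINARY_OP + → -1 + 8 = 7. Stack: [7]
STORE_FAST m → m=7. Stack: []
LOAD_FAST m → push 7. Stack: [7]
RETURN_VALUE → return 7.

-119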